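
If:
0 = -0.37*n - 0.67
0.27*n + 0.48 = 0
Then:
No Solution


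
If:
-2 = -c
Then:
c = 2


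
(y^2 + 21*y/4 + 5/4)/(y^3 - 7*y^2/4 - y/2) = (y + 5)/(y*(y - 2))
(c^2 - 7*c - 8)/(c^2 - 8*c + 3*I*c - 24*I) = (c + 1)/(c + 3*I)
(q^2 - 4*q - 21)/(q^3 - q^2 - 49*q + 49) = (q + 3)/(q^2 + 6*q - 7)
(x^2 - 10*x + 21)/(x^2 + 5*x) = (x^2 - 10*x + 21)/(x*(x + 5))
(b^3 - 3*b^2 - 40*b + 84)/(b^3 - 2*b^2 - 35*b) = (b^2 + 4*b - 12)/(b*(b + 5))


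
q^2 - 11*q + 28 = (q - 7)*(q - 4)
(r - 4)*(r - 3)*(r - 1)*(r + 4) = r^4 - 4*r^3 - 13*r^2 + 64*r - 48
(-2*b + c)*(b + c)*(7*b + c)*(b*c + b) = -14*b^4*c - 14*b^4 - 9*b^3*c^2 - 9*b^3*c + 6*b^2*c^3 + 6*b^2*c^2 + b*c^4 + b*c^3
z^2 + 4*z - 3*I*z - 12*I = (z + 4)*(z - 3*I)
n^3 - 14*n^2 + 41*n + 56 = (n - 8)*(n - 7)*(n + 1)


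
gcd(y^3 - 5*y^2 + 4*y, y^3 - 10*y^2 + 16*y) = y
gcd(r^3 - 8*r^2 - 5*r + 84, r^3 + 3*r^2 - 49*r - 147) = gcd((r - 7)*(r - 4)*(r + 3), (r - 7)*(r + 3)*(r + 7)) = r^2 - 4*r - 21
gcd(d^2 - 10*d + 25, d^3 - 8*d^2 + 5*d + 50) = d^2 - 10*d + 25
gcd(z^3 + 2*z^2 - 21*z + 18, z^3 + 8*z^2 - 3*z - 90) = z^2 + 3*z - 18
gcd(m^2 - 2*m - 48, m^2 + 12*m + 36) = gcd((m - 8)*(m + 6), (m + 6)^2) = m + 6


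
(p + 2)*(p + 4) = p^2 + 6*p + 8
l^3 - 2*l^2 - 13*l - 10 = (l - 5)*(l + 1)*(l + 2)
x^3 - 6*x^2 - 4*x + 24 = (x - 6)*(x - 2)*(x + 2)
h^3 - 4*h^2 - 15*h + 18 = (h - 6)*(h - 1)*(h + 3)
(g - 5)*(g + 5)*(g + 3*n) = g^3 + 3*g^2*n - 25*g - 75*n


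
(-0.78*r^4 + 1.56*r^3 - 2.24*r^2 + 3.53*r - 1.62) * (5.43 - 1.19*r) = 0.9282*r^5 - 6.0918*r^4 + 11.1364*r^3 - 16.3639*r^2 + 21.0957*r - 8.7966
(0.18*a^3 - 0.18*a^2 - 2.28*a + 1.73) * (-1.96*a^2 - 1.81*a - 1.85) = -0.3528*a^5 + 0.027*a^4 + 4.4616*a^3 + 1.069*a^2 + 1.0867*a - 3.2005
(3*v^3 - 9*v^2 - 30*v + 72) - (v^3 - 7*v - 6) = 2*v^3 - 9*v^2 - 23*v + 78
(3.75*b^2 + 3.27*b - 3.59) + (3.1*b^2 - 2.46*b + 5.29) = 6.85*b^2 + 0.81*b + 1.7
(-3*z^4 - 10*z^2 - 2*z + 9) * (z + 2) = -3*z^5 - 6*z^4 - 10*z^3 - 22*z^2 + 5*z + 18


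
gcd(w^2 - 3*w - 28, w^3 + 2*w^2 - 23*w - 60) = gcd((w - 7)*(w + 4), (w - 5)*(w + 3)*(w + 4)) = w + 4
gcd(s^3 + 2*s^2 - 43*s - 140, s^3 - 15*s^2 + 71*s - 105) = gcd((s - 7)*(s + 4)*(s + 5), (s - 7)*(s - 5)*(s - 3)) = s - 7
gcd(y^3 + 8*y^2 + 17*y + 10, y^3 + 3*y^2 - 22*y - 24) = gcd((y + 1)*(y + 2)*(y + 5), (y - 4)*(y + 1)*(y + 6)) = y + 1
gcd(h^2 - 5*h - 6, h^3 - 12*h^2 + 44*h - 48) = h - 6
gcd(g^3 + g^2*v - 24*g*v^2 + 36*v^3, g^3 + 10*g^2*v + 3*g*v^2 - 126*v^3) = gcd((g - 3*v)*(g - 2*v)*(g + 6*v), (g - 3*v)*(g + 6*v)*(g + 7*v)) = -g^2 - 3*g*v + 18*v^2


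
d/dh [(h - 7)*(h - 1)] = 2*h - 8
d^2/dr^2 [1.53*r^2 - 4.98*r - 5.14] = 3.06000000000000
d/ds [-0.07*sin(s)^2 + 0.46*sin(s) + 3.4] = (0.46 - 0.14*sin(s))*cos(s)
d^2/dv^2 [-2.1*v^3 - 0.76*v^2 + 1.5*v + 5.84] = -12.6*v - 1.52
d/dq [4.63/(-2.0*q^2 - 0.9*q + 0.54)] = (18.52*q + 4.167)/(2.0*q^2 + 0.9*q - 0.54)^2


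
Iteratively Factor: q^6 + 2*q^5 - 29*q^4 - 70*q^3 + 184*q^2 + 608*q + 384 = (q + 4)*(q^5 - 2*q^4 - 21*q^3 + 14*q^2 + 128*q + 96) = (q + 2)*(q + 4)*(q^4 - 4*q^3 - 13*q^2 + 40*q + 48) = (q + 2)*(q + 3)*(q + 4)*(q^3 - 7*q^2 + 8*q + 16) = (q - 4)*(q + 2)*(q + 3)*(q + 4)*(q^2 - 3*q - 4) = (q - 4)^2*(q + 2)*(q + 3)*(q + 4)*(q + 1)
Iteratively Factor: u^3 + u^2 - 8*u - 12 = (u + 2)*(u^2 - u - 6) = (u + 2)^2*(u - 3)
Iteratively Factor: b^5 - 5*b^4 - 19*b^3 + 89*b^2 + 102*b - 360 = (b + 3)*(b^4 - 8*b^3 + 5*b^2 + 74*b - 120) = (b - 5)*(b + 3)*(b^3 - 3*b^2 - 10*b + 24) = (b - 5)*(b - 2)*(b + 3)*(b^2 - b - 12) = (b - 5)*(b - 2)*(b + 3)^2*(b - 4)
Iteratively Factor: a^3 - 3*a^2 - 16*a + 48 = (a - 3)*(a^2 - 16) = (a - 3)*(a + 4)*(a - 4)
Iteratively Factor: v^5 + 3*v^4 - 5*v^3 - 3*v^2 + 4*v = (v - 1)*(v^4 + 4*v^3 - v^2 - 4*v) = (v - 1)^2*(v^3 + 5*v^2 + 4*v) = (v - 1)^2*(v + 1)*(v^2 + 4*v) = v*(v - 1)^2*(v + 1)*(v + 4)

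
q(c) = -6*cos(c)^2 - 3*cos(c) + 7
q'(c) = 12*sin(c)*cos(c) + 3*sin(c)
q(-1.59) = 7.06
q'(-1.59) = -2.77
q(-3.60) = 4.87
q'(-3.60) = -3.43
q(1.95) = 7.29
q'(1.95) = -1.34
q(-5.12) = 4.87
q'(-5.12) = 7.12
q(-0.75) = 1.59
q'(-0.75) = -8.03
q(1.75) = 7.34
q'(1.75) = 0.85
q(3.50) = 4.55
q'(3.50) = 2.89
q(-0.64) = 0.73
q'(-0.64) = -7.54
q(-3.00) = 4.09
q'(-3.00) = 1.25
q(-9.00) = 4.75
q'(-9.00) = 3.27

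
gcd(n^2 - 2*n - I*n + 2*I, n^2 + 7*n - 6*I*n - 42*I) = 1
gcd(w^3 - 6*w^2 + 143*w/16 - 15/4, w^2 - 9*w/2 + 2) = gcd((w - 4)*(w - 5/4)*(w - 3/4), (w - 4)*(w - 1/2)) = w - 4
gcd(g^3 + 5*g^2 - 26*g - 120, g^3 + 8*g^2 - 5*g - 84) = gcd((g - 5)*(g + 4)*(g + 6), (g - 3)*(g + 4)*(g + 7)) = g + 4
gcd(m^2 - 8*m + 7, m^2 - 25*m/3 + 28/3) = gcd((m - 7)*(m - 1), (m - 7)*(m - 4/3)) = m - 7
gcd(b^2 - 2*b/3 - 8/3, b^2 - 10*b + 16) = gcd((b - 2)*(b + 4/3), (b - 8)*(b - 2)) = b - 2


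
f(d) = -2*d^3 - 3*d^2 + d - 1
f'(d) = -6*d^2 - 6*d + 1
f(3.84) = -154.64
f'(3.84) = -110.51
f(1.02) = -5.22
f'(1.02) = -11.36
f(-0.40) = -1.75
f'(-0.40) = 2.44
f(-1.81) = -0.78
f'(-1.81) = -7.80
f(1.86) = -22.39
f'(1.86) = -30.92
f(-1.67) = -1.72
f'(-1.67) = -5.71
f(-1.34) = -2.91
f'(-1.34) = -1.73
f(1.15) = -6.86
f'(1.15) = -13.84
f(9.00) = -1693.00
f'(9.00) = -539.00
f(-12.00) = 3011.00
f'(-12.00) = -791.00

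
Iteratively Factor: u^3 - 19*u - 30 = (u - 5)*(u^2 + 5*u + 6) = (u - 5)*(u + 2)*(u + 3)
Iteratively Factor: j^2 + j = (j + 1)*(j)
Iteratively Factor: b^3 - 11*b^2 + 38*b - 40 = (b - 2)*(b^2 - 9*b + 20) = (b - 4)*(b - 2)*(b - 5)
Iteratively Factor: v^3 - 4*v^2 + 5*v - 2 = (v - 1)*(v^2 - 3*v + 2) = (v - 1)^2*(v - 2)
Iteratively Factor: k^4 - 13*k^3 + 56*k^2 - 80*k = (k)*(k^3 - 13*k^2 + 56*k - 80) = k*(k - 4)*(k^2 - 9*k + 20) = k*(k - 5)*(k - 4)*(k - 4)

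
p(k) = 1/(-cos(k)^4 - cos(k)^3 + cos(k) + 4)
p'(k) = (-4*sin(k)*cos(k)^3 - 3*sin(k)*cos(k)^2 + sin(k))/(-cos(k)^4 - cos(k)^3 + cos(k) + 4)^2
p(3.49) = 0.32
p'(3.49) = -0.06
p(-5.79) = 0.28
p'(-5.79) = -0.15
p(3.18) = 0.33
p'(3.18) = -0.01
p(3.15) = 0.33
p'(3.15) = -0.00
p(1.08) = 0.23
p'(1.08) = -0.00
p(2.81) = 0.32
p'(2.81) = 0.06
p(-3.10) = 0.33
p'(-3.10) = -0.01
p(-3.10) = 0.33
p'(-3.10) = -0.01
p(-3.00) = 0.33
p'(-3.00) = -0.03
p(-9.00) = 0.32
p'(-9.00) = -0.06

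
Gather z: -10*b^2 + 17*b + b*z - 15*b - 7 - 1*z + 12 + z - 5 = -10*b^2 + b*z + 2*b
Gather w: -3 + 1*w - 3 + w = 2*w - 6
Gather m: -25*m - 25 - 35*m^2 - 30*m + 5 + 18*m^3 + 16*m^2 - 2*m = 18*m^3 - 19*m^2 - 57*m - 20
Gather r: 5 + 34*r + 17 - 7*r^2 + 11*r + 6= -7*r^2 + 45*r + 28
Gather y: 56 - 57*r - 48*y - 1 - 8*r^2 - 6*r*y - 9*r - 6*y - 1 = -8*r^2 - 66*r + y*(-6*r - 54) + 54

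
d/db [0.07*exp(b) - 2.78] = 0.07*exp(b)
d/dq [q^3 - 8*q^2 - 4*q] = 3*q^2 - 16*q - 4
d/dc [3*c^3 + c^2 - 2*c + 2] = 9*c^2 + 2*c - 2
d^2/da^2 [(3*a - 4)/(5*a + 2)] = -260/(5*a + 2)^3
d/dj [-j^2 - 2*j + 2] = -2*j - 2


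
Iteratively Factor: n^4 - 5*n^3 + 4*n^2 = (n)*(n^3 - 5*n^2 + 4*n) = n*(n - 4)*(n^2 - n) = n*(n - 4)*(n - 1)*(n)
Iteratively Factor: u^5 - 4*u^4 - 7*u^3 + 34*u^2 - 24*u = (u + 3)*(u^4 - 7*u^3 + 14*u^2 - 8*u) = (u - 4)*(u + 3)*(u^3 - 3*u^2 + 2*u) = (u - 4)*(u - 1)*(u + 3)*(u^2 - 2*u) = (u - 4)*(u - 2)*(u - 1)*(u + 3)*(u)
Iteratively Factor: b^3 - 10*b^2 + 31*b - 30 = (b - 3)*(b^2 - 7*b + 10) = (b - 5)*(b - 3)*(b - 2)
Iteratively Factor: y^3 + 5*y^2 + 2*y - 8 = (y + 2)*(y^2 + 3*y - 4) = (y + 2)*(y + 4)*(y - 1)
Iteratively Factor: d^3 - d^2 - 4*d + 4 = (d - 1)*(d^2 - 4) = (d - 1)*(d + 2)*(d - 2)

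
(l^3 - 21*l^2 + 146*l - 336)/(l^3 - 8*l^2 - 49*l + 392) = (l - 6)/(l + 7)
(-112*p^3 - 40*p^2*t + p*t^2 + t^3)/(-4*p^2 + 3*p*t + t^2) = (28*p^2 + 3*p*t - t^2)/(p - t)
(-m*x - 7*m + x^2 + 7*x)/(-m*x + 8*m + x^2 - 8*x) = (x + 7)/(x - 8)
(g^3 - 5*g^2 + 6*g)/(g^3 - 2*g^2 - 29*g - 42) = g*(-g^2 + 5*g - 6)/(-g^3 + 2*g^2 + 29*g + 42)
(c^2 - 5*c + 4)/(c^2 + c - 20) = (c - 1)/(c + 5)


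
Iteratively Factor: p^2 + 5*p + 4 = (p + 4)*(p + 1)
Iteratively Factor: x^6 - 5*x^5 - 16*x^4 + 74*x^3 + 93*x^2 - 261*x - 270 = (x + 2)*(x^5 - 7*x^4 - 2*x^3 + 78*x^2 - 63*x - 135) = (x - 5)*(x + 2)*(x^4 - 2*x^3 - 12*x^2 + 18*x + 27) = (x - 5)*(x - 3)*(x + 2)*(x^3 + x^2 - 9*x - 9) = (x - 5)*(x - 3)^2*(x + 2)*(x^2 + 4*x + 3) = (x - 5)*(x - 3)^2*(x + 2)*(x + 3)*(x + 1)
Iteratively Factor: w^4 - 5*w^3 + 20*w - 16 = (w - 2)*(w^3 - 3*w^2 - 6*w + 8) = (w - 4)*(w - 2)*(w^2 + w - 2) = (w - 4)*(w - 2)*(w - 1)*(w + 2)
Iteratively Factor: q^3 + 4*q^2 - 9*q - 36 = (q + 4)*(q^2 - 9) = (q + 3)*(q + 4)*(q - 3)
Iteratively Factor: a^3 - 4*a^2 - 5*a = (a + 1)*(a^2 - 5*a) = a*(a + 1)*(a - 5)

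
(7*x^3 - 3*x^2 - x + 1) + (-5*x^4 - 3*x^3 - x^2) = -5*x^4 + 4*x^3 - 4*x^2 - x + 1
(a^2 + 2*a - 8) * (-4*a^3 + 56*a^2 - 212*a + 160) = -4*a^5 + 48*a^4 - 68*a^3 - 712*a^2 + 2016*a - 1280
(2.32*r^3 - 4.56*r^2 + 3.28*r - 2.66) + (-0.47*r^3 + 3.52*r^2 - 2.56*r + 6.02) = 1.85*r^3 - 1.04*r^2 + 0.72*r + 3.36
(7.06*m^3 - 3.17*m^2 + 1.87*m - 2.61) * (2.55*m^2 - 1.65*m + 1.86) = 18.003*m^5 - 19.7325*m^4 + 23.1306*m^3 - 15.6372*m^2 + 7.7847*m - 4.8546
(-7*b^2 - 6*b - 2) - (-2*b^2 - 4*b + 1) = -5*b^2 - 2*b - 3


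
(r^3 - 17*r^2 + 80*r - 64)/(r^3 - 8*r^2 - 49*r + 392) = (r^2 - 9*r + 8)/(r^2 - 49)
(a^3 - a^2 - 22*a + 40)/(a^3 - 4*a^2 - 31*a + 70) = (a - 4)/(a - 7)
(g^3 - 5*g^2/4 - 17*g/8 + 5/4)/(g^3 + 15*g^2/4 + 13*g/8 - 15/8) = (g - 2)/(g + 3)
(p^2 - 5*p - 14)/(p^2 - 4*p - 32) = (-p^2 + 5*p + 14)/(-p^2 + 4*p + 32)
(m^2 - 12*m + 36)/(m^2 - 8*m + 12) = (m - 6)/(m - 2)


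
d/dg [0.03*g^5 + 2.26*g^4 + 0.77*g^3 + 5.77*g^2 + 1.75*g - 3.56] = 0.15*g^4 + 9.04*g^3 + 2.31*g^2 + 11.54*g + 1.75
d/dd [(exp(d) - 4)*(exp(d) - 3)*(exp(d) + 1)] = (3*exp(2*d) - 12*exp(d) + 5)*exp(d)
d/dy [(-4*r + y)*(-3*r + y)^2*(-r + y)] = -69*r^3 + 86*r^2*y - 33*r*y^2 + 4*y^3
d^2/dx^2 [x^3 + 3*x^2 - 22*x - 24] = 6*x + 6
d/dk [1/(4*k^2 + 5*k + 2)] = (-8*k - 5)/(4*k^2 + 5*k + 2)^2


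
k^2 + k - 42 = (k - 6)*(k + 7)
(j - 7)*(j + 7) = j^2 - 49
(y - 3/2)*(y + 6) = y^2 + 9*y/2 - 9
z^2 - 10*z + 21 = (z - 7)*(z - 3)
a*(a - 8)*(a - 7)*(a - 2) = a^4 - 17*a^3 + 86*a^2 - 112*a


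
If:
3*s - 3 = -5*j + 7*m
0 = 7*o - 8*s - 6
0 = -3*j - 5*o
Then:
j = -40*s/21 - 10/7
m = -137*s/147 - 71/49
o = 8*s/7 + 6/7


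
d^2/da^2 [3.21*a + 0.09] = 0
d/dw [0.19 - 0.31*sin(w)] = -0.31*cos(w)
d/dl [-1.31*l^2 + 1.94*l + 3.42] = 1.94 - 2.62*l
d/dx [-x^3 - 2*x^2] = x*(-3*x - 4)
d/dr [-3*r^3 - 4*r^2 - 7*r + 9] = -9*r^2 - 8*r - 7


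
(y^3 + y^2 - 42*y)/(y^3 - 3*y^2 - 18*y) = (y + 7)/(y + 3)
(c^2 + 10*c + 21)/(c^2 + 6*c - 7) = (c + 3)/(c - 1)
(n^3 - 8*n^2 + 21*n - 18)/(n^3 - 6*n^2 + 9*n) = (n - 2)/n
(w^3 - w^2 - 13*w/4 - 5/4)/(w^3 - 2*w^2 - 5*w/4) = (w + 1)/w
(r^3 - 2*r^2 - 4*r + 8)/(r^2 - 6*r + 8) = (r^2 - 4)/(r - 4)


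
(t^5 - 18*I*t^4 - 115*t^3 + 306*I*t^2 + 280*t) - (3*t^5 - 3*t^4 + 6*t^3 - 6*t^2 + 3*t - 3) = -2*t^5 + 3*t^4 - 18*I*t^4 - 121*t^3 + 6*t^2 + 306*I*t^2 + 277*t + 3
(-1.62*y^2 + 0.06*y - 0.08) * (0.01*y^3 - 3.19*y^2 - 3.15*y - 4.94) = -0.0162*y^5 + 5.1684*y^4 + 4.9108*y^3 + 8.069*y^2 - 0.0444*y + 0.3952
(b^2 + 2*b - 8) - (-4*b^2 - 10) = 5*b^2 + 2*b + 2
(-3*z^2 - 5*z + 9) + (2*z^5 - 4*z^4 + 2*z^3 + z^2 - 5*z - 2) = 2*z^5 - 4*z^4 + 2*z^3 - 2*z^2 - 10*z + 7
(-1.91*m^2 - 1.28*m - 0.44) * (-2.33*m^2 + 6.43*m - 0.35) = 4.4503*m^4 - 9.2989*m^3 - 6.5367*m^2 - 2.3812*m + 0.154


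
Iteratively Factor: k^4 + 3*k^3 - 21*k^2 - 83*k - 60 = (k + 4)*(k^3 - k^2 - 17*k - 15) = (k + 3)*(k + 4)*(k^2 - 4*k - 5) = (k + 1)*(k + 3)*(k + 4)*(k - 5)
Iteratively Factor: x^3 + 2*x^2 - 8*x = (x)*(x^2 + 2*x - 8) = x*(x - 2)*(x + 4)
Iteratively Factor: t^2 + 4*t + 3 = (t + 3)*(t + 1)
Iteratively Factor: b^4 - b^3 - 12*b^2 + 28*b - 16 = (b + 4)*(b^3 - 5*b^2 + 8*b - 4) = (b - 2)*(b + 4)*(b^2 - 3*b + 2) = (b - 2)^2*(b + 4)*(b - 1)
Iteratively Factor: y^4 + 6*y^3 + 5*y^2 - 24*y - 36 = (y - 2)*(y^3 + 8*y^2 + 21*y + 18) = (y - 2)*(y + 3)*(y^2 + 5*y + 6) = (y - 2)*(y + 3)^2*(y + 2)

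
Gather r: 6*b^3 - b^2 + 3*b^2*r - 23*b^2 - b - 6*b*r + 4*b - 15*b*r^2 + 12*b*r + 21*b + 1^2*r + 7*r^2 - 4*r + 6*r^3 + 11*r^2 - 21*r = 6*b^3 - 24*b^2 + 24*b + 6*r^3 + r^2*(18 - 15*b) + r*(3*b^2 + 6*b - 24)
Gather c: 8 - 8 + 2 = 2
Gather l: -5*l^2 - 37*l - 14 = -5*l^2 - 37*l - 14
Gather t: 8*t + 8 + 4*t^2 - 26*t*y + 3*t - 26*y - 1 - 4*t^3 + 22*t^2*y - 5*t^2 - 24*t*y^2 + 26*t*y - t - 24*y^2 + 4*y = -4*t^3 + t^2*(22*y - 1) + t*(10 - 24*y^2) - 24*y^2 - 22*y + 7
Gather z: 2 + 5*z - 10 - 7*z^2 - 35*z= -7*z^2 - 30*z - 8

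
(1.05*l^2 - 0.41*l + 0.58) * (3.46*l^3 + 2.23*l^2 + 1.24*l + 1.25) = 3.633*l^5 + 0.9229*l^4 + 2.3945*l^3 + 2.0975*l^2 + 0.2067*l + 0.725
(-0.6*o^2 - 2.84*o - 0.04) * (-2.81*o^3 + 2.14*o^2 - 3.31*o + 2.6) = 1.686*o^5 + 6.6964*o^4 - 3.9792*o^3 + 7.7548*o^2 - 7.2516*o - 0.104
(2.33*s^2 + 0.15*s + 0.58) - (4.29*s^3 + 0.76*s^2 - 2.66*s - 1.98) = -4.29*s^3 + 1.57*s^2 + 2.81*s + 2.56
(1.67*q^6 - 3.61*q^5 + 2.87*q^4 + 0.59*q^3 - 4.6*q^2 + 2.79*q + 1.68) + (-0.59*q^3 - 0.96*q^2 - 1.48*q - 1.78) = 1.67*q^6 - 3.61*q^5 + 2.87*q^4 - 5.56*q^2 + 1.31*q - 0.1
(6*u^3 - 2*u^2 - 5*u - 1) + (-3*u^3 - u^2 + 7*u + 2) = 3*u^3 - 3*u^2 + 2*u + 1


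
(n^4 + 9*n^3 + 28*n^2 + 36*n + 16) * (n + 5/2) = n^5 + 23*n^4/2 + 101*n^3/2 + 106*n^2 + 106*n + 40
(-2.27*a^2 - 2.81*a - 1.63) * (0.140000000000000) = -0.3178*a^2 - 0.3934*a - 0.2282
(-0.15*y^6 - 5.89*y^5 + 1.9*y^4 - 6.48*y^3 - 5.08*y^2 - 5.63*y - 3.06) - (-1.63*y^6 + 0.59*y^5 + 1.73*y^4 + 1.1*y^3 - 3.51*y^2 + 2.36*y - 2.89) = 1.48*y^6 - 6.48*y^5 + 0.17*y^4 - 7.58*y^3 - 1.57*y^2 - 7.99*y - 0.17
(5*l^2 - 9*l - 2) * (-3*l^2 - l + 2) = -15*l^4 + 22*l^3 + 25*l^2 - 16*l - 4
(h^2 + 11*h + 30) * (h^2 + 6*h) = h^4 + 17*h^3 + 96*h^2 + 180*h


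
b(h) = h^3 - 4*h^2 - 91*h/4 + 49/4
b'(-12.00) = 505.25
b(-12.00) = -2018.75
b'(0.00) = -22.75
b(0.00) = 12.25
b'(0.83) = -27.32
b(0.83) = -8.82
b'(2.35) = -24.98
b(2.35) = -50.32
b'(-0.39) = -19.17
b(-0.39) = 20.45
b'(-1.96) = 4.45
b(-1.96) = 33.94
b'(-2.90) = 25.68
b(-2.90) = 20.20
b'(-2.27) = 10.87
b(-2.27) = 31.58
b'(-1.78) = 1.00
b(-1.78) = 34.43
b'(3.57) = -13.08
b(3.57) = -74.45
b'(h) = 3*h^2 - 8*h - 91/4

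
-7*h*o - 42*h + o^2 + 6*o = (-7*h + o)*(o + 6)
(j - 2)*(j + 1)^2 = j^3 - 3*j - 2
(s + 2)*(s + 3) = s^2 + 5*s + 6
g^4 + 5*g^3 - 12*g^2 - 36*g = g*(g - 3)*(g + 2)*(g + 6)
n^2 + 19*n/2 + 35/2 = (n + 5/2)*(n + 7)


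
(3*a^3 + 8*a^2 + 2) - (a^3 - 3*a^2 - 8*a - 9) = 2*a^3 + 11*a^2 + 8*a + 11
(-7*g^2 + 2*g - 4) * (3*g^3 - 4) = -21*g^5 + 6*g^4 - 12*g^3 + 28*g^2 - 8*g + 16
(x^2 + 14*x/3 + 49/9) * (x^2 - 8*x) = x^4 - 10*x^3/3 - 287*x^2/9 - 392*x/9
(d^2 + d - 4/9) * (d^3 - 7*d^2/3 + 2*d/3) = d^5 - 4*d^4/3 - 19*d^3/9 + 46*d^2/27 - 8*d/27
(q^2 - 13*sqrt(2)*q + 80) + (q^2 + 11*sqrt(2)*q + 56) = 2*q^2 - 2*sqrt(2)*q + 136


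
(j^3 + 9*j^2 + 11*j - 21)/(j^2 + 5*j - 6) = (j^2 + 10*j + 21)/(j + 6)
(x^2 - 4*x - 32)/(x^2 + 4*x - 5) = (x^2 - 4*x - 32)/(x^2 + 4*x - 5)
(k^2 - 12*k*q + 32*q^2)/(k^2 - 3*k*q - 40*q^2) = (k - 4*q)/(k + 5*q)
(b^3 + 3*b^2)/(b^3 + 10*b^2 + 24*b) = b*(b + 3)/(b^2 + 10*b + 24)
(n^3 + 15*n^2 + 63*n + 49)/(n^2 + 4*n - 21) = (n^2 + 8*n + 7)/(n - 3)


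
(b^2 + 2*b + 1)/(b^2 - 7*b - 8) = (b + 1)/(b - 8)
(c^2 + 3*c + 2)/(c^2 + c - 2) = (c + 1)/(c - 1)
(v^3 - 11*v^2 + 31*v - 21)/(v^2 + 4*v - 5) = (v^2 - 10*v + 21)/(v + 5)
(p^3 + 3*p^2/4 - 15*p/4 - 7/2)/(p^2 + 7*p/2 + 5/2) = (4*p^2 - p - 14)/(2*(2*p + 5))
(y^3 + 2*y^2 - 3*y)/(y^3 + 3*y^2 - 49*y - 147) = y*(y - 1)/(y^2 - 49)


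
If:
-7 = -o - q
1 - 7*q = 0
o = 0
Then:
No Solution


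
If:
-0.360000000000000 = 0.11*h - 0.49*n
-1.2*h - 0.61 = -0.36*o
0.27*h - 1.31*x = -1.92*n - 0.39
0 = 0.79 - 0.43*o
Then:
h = 0.04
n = 0.74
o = 1.84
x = 1.40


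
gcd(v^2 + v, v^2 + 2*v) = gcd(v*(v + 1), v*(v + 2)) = v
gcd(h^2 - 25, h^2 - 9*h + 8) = 1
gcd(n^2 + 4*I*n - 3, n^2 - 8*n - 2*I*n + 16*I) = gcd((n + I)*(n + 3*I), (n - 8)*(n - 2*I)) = 1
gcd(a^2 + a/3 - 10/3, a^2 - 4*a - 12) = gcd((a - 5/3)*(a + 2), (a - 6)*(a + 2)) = a + 2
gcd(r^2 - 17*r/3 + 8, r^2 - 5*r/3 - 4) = r - 3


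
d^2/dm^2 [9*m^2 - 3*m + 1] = 18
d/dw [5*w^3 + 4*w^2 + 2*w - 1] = 15*w^2 + 8*w + 2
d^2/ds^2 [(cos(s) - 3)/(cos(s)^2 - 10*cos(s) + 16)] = (-9*(1 - cos(2*s))^2*cos(s)/4 + (1 - cos(2*s))^2/2 + 629*cos(s)/2 - 33*cos(2*s) + cos(5*s)/2 - 219)/((cos(s) - 8)^3*(cos(s) - 2)^3)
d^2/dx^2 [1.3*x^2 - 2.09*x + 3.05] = 2.60000000000000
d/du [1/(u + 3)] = -1/(u + 3)^2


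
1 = 1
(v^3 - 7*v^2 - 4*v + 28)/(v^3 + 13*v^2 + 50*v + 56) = (v^2 - 9*v + 14)/(v^2 + 11*v + 28)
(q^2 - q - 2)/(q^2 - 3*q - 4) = (q - 2)/(q - 4)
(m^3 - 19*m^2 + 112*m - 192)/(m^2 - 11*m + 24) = m - 8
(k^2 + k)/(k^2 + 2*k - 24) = k*(k + 1)/(k^2 + 2*k - 24)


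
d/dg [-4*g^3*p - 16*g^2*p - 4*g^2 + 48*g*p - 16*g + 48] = -12*g^2*p - 32*g*p - 8*g + 48*p - 16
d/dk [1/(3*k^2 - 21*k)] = (7 - 2*k)/(3*k^2*(k - 7)^2)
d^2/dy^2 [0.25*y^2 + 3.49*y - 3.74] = 0.500000000000000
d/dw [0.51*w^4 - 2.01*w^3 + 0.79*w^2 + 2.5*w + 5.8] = 2.04*w^3 - 6.03*w^2 + 1.58*w + 2.5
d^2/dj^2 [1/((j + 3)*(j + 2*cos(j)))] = 2*((1 - 2*sin(j))*(j + 3)*(j + 2*cos(j)) + (j + 3)^2*(j + 2*cos(j))*cos(j) + (j + 3)^2*(2*sin(j) - 1)^2 + (j + 2*cos(j))^2)/((j + 3)^3*(j + 2*cos(j))^3)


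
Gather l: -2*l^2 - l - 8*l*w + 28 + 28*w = -2*l^2 + l*(-8*w - 1) + 28*w + 28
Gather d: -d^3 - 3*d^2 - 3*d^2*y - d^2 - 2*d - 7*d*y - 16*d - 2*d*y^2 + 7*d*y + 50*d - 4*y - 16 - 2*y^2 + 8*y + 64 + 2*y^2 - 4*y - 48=-d^3 + d^2*(-3*y - 4) + d*(32 - 2*y^2)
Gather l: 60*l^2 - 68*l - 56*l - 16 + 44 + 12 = 60*l^2 - 124*l + 40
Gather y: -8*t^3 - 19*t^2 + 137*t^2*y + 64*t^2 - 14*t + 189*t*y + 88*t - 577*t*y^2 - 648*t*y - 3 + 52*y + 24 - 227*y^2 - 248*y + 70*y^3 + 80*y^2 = -8*t^3 + 45*t^2 + 74*t + 70*y^3 + y^2*(-577*t - 147) + y*(137*t^2 - 459*t - 196) + 21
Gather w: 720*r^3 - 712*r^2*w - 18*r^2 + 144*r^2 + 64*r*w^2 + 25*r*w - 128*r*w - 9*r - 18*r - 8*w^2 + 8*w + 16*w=720*r^3 + 126*r^2 - 27*r + w^2*(64*r - 8) + w*(-712*r^2 - 103*r + 24)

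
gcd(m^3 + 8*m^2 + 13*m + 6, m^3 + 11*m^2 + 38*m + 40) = 1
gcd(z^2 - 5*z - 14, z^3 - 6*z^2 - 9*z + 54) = 1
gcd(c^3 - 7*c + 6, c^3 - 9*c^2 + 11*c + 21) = 1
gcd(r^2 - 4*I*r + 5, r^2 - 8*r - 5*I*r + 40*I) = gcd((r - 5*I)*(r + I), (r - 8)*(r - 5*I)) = r - 5*I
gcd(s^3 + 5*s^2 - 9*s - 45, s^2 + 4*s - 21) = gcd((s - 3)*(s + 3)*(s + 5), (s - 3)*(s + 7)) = s - 3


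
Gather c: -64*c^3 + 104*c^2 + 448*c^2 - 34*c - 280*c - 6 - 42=-64*c^3 + 552*c^2 - 314*c - 48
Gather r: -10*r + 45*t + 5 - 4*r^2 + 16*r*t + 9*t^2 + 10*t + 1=-4*r^2 + r*(16*t - 10) + 9*t^2 + 55*t + 6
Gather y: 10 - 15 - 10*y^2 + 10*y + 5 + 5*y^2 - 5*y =-5*y^2 + 5*y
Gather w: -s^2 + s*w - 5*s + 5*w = -s^2 - 5*s + w*(s + 5)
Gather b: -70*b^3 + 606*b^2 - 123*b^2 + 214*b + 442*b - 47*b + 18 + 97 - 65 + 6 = -70*b^3 + 483*b^2 + 609*b + 56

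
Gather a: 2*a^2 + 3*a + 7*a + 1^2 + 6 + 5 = 2*a^2 + 10*a + 12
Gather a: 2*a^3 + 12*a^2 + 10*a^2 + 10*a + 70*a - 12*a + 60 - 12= 2*a^3 + 22*a^2 + 68*a + 48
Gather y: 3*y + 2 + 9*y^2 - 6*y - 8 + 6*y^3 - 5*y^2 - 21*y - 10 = 6*y^3 + 4*y^2 - 24*y - 16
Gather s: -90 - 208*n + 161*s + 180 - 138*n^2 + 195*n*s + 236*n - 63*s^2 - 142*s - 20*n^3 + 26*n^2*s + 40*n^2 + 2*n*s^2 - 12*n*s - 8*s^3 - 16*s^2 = -20*n^3 - 98*n^2 + 28*n - 8*s^3 + s^2*(2*n - 79) + s*(26*n^2 + 183*n + 19) + 90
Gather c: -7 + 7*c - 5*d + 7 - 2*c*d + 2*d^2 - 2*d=c*(7 - 2*d) + 2*d^2 - 7*d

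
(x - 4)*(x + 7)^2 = x^3 + 10*x^2 - 7*x - 196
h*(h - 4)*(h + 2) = h^3 - 2*h^2 - 8*h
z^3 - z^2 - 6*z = z*(z - 3)*(z + 2)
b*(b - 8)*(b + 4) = b^3 - 4*b^2 - 32*b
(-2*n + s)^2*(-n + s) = -4*n^3 + 8*n^2*s - 5*n*s^2 + s^3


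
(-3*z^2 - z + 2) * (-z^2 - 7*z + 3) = 3*z^4 + 22*z^3 - 4*z^2 - 17*z + 6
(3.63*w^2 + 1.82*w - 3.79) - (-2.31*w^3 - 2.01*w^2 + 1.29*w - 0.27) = 2.31*w^3 + 5.64*w^2 + 0.53*w - 3.52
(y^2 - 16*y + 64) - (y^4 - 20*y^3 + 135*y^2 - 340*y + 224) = -y^4 + 20*y^3 - 134*y^2 + 324*y - 160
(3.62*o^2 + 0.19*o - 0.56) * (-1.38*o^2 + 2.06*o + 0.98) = -4.9956*o^4 + 7.195*o^3 + 4.7118*o^2 - 0.9674*o - 0.5488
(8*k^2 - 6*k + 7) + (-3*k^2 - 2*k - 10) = 5*k^2 - 8*k - 3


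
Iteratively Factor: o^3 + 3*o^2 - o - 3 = (o + 1)*(o^2 + 2*o - 3) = (o - 1)*(o + 1)*(o + 3)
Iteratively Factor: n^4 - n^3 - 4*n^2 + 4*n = (n - 1)*(n^3 - 4*n) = n*(n - 1)*(n^2 - 4) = n*(n - 1)*(n + 2)*(n - 2)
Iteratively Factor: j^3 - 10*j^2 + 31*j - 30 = (j - 5)*(j^2 - 5*j + 6) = (j - 5)*(j - 2)*(j - 3)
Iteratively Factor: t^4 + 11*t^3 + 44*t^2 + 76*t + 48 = (t + 2)*(t^3 + 9*t^2 + 26*t + 24) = (t + 2)*(t + 3)*(t^2 + 6*t + 8) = (t + 2)*(t + 3)*(t + 4)*(t + 2)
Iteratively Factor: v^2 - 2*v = (v - 2)*(v)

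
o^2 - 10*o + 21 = (o - 7)*(o - 3)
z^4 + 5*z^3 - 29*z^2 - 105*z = z*(z - 5)*(z + 3)*(z + 7)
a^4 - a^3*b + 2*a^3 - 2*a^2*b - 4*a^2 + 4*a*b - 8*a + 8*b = (a - 2)*(a + 2)^2*(a - b)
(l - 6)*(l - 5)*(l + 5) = l^3 - 6*l^2 - 25*l + 150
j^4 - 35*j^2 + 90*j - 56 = (j - 4)*(j - 2)*(j - 1)*(j + 7)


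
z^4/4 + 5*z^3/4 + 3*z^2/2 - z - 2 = (z/2 + 1)^2*(z - 1)*(z + 2)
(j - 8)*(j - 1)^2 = j^3 - 10*j^2 + 17*j - 8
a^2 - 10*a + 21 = (a - 7)*(a - 3)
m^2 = m^2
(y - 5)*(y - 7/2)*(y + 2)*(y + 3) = y^4 - 7*y^3/2 - 19*y^2 + 73*y/2 + 105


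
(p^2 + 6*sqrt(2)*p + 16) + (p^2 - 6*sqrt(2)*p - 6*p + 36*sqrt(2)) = 2*p^2 - 6*p + 16 + 36*sqrt(2)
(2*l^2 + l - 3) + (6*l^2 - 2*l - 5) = 8*l^2 - l - 8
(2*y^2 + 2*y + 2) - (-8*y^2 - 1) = 10*y^2 + 2*y + 3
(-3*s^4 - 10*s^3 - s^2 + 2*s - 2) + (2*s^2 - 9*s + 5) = -3*s^4 - 10*s^3 + s^2 - 7*s + 3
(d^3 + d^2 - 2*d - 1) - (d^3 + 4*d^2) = -3*d^2 - 2*d - 1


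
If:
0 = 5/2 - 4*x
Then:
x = 5/8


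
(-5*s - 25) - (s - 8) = -6*s - 17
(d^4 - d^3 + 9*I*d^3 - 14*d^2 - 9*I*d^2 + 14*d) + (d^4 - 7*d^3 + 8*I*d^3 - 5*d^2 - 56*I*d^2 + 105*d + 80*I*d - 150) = 2*d^4 - 8*d^3 + 17*I*d^3 - 19*d^2 - 65*I*d^2 + 119*d + 80*I*d - 150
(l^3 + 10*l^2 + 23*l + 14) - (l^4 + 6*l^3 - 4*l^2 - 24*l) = -l^4 - 5*l^3 + 14*l^2 + 47*l + 14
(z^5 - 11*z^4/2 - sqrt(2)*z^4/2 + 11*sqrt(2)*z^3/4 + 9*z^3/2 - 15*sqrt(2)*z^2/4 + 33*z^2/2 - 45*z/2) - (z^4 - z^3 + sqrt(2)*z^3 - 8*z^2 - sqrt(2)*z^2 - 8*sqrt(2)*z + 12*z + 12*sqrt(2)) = z^5 - 13*z^4/2 - sqrt(2)*z^4/2 + 7*sqrt(2)*z^3/4 + 11*z^3/2 - 11*sqrt(2)*z^2/4 + 49*z^2/2 - 69*z/2 + 8*sqrt(2)*z - 12*sqrt(2)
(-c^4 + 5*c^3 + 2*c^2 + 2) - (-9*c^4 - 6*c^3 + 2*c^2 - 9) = 8*c^4 + 11*c^3 + 11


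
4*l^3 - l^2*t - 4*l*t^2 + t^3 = (-4*l + t)*(-l + t)*(l + t)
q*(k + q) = k*q + q^2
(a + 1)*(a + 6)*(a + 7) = a^3 + 14*a^2 + 55*a + 42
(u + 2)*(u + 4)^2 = u^3 + 10*u^2 + 32*u + 32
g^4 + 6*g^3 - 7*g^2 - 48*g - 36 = (g - 3)*(g + 1)*(g + 2)*(g + 6)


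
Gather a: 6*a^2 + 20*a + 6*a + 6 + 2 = 6*a^2 + 26*a + 8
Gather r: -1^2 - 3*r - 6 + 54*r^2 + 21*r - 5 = 54*r^2 + 18*r - 12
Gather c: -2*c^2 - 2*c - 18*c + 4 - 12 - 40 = -2*c^2 - 20*c - 48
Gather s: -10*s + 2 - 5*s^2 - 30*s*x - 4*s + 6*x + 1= -5*s^2 + s*(-30*x - 14) + 6*x + 3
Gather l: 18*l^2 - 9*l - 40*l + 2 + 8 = 18*l^2 - 49*l + 10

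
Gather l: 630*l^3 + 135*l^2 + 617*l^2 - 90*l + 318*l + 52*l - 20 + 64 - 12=630*l^3 + 752*l^2 + 280*l + 32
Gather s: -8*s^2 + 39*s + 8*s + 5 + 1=-8*s^2 + 47*s + 6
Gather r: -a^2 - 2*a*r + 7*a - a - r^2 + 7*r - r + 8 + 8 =-a^2 + 6*a - r^2 + r*(6 - 2*a) + 16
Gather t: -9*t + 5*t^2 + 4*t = 5*t^2 - 5*t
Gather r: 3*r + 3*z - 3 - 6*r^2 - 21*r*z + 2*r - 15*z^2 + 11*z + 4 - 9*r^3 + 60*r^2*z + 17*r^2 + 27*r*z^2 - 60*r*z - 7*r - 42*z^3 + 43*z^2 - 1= -9*r^3 + r^2*(60*z + 11) + r*(27*z^2 - 81*z - 2) - 42*z^3 + 28*z^2 + 14*z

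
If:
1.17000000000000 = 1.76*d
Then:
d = 0.66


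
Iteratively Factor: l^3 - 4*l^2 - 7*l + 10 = (l + 2)*(l^2 - 6*l + 5) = (l - 1)*(l + 2)*(l - 5)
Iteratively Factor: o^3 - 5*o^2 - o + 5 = (o + 1)*(o^2 - 6*o + 5) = (o - 5)*(o + 1)*(o - 1)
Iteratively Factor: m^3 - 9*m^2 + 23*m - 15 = (m - 3)*(m^2 - 6*m + 5) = (m - 3)*(m - 1)*(m - 5)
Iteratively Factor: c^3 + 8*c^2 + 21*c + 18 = (c + 3)*(c^2 + 5*c + 6) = (c + 3)^2*(c + 2)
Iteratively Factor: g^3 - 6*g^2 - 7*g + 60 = (g - 4)*(g^2 - 2*g - 15) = (g - 4)*(g + 3)*(g - 5)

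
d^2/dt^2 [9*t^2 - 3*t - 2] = 18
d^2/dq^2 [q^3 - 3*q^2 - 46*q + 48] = 6*q - 6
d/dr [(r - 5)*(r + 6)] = 2*r + 1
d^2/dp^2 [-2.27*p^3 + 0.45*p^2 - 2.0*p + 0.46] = 0.9 - 13.62*p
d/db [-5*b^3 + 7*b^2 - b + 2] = -15*b^2 + 14*b - 1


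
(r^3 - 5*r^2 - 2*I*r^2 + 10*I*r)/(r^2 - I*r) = (r^2 - 5*r - 2*I*r + 10*I)/(r - I)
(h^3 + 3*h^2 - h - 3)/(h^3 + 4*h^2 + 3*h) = (h - 1)/h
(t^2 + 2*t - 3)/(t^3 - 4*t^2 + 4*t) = (t^2 + 2*t - 3)/(t*(t^2 - 4*t + 4))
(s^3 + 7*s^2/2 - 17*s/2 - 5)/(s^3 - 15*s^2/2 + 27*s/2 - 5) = (2*s^2 + 11*s + 5)/(2*s^2 - 11*s + 5)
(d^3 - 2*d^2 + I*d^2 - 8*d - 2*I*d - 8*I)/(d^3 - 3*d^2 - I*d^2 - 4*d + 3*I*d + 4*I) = (d^2 + d*(2 + I) + 2*I)/(d^2 + d*(1 - I) - I)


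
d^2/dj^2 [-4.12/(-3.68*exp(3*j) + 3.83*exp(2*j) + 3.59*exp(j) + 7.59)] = ((-136.4544*exp(2*j) + 63.1184*exp(j) + 14.7908)*(-3.68*exp(3*j) + 3.83*exp(2*j) + 3.59*exp(j) + 7.59) - 4.12*(-22.08*exp(2*j) + 15.32*exp(j) + 7.18)*(-11.04*exp(2*j) + 7.66*exp(j) + 3.59)*exp(j))*exp(j)/(-3.68*exp(3*j) + 3.83*exp(2*j) + 3.59*exp(j) + 7.59)^3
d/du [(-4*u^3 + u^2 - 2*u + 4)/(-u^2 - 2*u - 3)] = 2*(2*u^4 + 8*u^3 + 16*u^2 + u + 7)/(u^4 + 4*u^3 + 10*u^2 + 12*u + 9)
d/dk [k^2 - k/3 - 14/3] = 2*k - 1/3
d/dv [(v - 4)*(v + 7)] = 2*v + 3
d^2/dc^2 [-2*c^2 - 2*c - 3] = -4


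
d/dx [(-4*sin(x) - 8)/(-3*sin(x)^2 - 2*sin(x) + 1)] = 4*(-12*sin(x) + 3*cos(x)^2 - 8)*cos(x)/(3*sin(x)^2 + 2*sin(x) - 1)^2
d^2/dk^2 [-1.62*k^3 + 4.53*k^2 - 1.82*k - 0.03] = 9.06 - 9.72*k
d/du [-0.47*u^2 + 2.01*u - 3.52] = 2.01 - 0.94*u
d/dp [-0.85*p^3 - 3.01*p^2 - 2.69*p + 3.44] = -2.55*p^2 - 6.02*p - 2.69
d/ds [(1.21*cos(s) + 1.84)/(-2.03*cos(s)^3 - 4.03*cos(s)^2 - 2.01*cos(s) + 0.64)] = -(4.9126*cos(s)^3 + 16.0819*cos(s)^2 + 14.8304*cos(s) + 4.4728)*sin(s)/(2.03*cos(s)^3 + 4.03*cos(s)^2 + 2.01*cos(s) - 0.64)^2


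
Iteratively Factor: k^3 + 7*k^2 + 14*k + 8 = (k + 1)*(k^2 + 6*k + 8) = (k + 1)*(k + 2)*(k + 4)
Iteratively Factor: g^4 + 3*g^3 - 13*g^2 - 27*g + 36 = (g + 4)*(g^3 - g^2 - 9*g + 9) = (g + 3)*(g + 4)*(g^2 - 4*g + 3) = (g - 3)*(g + 3)*(g + 4)*(g - 1)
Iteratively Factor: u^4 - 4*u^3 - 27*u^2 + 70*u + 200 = (u - 5)*(u^3 + u^2 - 22*u - 40) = (u - 5)^2*(u^2 + 6*u + 8) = (u - 5)^2*(u + 2)*(u + 4)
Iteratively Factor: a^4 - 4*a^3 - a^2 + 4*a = (a - 4)*(a^3 - a) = a*(a - 4)*(a^2 - 1) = a*(a - 4)*(a - 1)*(a + 1)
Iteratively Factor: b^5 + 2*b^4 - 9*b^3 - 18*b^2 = (b + 2)*(b^4 - 9*b^2) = (b + 2)*(b + 3)*(b^3 - 3*b^2) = b*(b + 2)*(b + 3)*(b^2 - 3*b) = b*(b - 3)*(b + 2)*(b + 3)*(b)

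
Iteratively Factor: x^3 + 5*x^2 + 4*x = (x)*(x^2 + 5*x + 4) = x*(x + 1)*(x + 4)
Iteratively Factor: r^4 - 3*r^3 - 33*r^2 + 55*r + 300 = (r + 4)*(r^3 - 7*r^2 - 5*r + 75) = (r + 3)*(r + 4)*(r^2 - 10*r + 25) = (r - 5)*(r + 3)*(r + 4)*(r - 5)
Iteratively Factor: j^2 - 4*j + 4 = (j - 2)*(j - 2)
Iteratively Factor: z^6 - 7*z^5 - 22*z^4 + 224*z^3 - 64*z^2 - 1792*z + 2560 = (z - 4)*(z^5 - 3*z^4 - 34*z^3 + 88*z^2 + 288*z - 640) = (z - 4)*(z + 4)*(z^4 - 7*z^3 - 6*z^2 + 112*z - 160) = (z - 4)^2*(z + 4)*(z^3 - 3*z^2 - 18*z + 40) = (z - 4)^2*(z - 2)*(z + 4)*(z^2 - z - 20) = (z - 5)*(z - 4)^2*(z - 2)*(z + 4)*(z + 4)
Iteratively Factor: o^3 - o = (o)*(o^2 - 1) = o*(o + 1)*(o - 1)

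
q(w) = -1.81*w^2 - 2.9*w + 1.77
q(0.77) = -1.54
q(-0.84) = 2.93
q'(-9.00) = 29.68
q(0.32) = 0.66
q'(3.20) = -14.48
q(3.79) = -35.22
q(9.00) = -170.94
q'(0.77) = -5.69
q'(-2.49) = 6.11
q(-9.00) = -118.74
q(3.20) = -26.04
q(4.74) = -52.64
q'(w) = -3.62*w - 2.9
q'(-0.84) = 0.14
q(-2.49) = -2.23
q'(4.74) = -20.06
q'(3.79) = -16.62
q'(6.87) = -27.77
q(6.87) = -103.58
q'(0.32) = -4.06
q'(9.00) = -35.48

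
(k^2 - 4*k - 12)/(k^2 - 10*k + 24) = (k + 2)/(k - 4)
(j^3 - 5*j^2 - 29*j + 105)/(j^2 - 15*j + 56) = (j^2 + 2*j - 15)/(j - 8)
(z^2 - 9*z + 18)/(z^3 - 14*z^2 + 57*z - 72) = (z - 6)/(z^2 - 11*z + 24)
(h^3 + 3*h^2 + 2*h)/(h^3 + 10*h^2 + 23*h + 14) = h/(h + 7)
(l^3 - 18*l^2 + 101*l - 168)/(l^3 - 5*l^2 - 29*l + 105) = (l - 8)/(l + 5)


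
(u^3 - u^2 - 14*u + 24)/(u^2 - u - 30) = (-u^3 + u^2 + 14*u - 24)/(-u^2 + u + 30)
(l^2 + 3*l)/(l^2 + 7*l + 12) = l/(l + 4)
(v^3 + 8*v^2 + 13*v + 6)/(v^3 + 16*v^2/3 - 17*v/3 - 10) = 3*(v + 1)/(3*v - 5)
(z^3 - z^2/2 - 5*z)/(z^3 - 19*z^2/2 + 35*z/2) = (z + 2)/(z - 7)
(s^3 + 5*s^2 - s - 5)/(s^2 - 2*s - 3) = (s^2 + 4*s - 5)/(s - 3)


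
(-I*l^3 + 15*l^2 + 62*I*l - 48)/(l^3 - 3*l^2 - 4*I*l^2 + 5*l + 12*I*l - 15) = (-I*l^2 + 14*l + 48*I)/(l^2 - l*(3 + 5*I) + 15*I)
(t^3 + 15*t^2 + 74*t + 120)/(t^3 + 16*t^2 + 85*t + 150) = (t + 4)/(t + 5)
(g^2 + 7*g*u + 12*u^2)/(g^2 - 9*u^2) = (-g - 4*u)/(-g + 3*u)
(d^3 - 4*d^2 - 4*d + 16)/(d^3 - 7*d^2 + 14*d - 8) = (d + 2)/(d - 1)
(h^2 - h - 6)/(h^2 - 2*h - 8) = (h - 3)/(h - 4)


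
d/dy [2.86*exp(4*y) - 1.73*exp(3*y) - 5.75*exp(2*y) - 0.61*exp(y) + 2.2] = (11.44*exp(3*y) - 5.19*exp(2*y) - 11.5*exp(y) - 0.61)*exp(y)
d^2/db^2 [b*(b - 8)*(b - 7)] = 6*b - 30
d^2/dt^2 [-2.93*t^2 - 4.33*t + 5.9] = -5.86000000000000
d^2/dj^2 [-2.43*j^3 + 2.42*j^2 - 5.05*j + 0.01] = 4.84 - 14.58*j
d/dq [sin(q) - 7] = cos(q)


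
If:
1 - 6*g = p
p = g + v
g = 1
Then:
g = 1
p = -5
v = -6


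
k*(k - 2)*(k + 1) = k^3 - k^2 - 2*k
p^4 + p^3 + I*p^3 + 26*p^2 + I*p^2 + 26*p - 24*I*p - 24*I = (p + 1)*(p - 4*I)*(p - I)*(p + 6*I)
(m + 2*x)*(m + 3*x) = m^2 + 5*m*x + 6*x^2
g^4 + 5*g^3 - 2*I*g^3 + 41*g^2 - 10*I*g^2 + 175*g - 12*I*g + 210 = (g + 2)*(g + 3)*(g - 7*I)*(g + 5*I)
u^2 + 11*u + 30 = (u + 5)*(u + 6)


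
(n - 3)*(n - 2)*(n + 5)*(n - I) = n^4 - I*n^3 - 19*n^2 + 30*n + 19*I*n - 30*I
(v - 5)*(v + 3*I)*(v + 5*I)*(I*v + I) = I*v^4 - 8*v^3 - 4*I*v^3 + 32*v^2 - 20*I*v^2 + 40*v + 60*I*v + 75*I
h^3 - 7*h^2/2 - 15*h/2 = h*(h - 5)*(h + 3/2)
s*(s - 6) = s^2 - 6*s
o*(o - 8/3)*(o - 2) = o^3 - 14*o^2/3 + 16*o/3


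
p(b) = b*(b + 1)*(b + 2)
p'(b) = b*(b + 1) + b*(b + 2) + (b + 1)*(b + 2)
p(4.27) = 141.09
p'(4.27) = 82.32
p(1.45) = 12.26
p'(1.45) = 17.01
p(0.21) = 0.56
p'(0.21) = 3.39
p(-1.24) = 0.23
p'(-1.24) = -0.83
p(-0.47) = -0.38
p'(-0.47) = -0.16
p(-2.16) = -0.40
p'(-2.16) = 3.04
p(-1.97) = 0.06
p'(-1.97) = 1.82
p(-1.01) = 0.01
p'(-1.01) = -1.00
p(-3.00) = -6.00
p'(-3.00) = 11.00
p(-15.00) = -2730.00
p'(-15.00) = 587.00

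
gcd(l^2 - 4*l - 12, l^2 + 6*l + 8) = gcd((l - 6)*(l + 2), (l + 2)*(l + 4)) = l + 2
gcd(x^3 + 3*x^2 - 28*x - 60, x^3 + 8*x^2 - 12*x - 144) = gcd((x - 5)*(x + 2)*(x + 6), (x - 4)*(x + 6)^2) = x + 6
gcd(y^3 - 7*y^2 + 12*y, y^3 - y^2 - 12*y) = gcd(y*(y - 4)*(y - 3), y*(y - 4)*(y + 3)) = y^2 - 4*y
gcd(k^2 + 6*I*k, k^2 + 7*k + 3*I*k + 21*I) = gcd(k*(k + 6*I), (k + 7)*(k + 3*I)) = 1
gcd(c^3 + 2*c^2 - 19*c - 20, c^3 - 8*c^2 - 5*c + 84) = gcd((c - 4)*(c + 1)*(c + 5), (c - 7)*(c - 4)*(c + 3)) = c - 4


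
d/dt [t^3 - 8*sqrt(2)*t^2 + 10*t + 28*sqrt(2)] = 3*t^2 - 16*sqrt(2)*t + 10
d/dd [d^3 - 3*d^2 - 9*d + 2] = 3*d^2 - 6*d - 9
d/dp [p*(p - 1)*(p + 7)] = 3*p^2 + 12*p - 7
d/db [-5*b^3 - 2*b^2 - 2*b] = -15*b^2 - 4*b - 2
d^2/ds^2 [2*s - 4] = 0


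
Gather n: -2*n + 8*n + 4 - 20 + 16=6*n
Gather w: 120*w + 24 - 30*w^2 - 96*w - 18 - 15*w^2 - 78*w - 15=-45*w^2 - 54*w - 9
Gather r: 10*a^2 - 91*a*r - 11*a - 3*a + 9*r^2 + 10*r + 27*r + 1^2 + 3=10*a^2 - 14*a + 9*r^2 + r*(37 - 91*a) + 4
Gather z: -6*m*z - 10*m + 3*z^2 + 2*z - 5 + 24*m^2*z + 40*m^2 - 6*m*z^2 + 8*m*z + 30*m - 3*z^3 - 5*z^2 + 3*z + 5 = 40*m^2 + 20*m - 3*z^3 + z^2*(-6*m - 2) + z*(24*m^2 + 2*m + 5)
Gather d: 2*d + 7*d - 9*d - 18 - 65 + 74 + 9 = 0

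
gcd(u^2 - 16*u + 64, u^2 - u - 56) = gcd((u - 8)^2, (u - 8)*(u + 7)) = u - 8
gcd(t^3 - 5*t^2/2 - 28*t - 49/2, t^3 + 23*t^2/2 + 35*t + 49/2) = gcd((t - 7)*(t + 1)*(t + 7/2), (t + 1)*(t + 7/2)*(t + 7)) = t^2 + 9*t/2 + 7/2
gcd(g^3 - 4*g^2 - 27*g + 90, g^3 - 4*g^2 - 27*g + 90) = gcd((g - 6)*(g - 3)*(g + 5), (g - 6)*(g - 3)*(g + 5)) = g^3 - 4*g^2 - 27*g + 90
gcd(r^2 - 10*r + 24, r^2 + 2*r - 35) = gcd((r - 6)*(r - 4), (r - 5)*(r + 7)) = 1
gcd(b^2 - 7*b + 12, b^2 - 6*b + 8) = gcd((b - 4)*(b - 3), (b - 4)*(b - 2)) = b - 4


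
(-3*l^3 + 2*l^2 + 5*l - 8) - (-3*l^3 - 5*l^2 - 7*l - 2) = 7*l^2 + 12*l - 6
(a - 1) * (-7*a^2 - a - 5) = -7*a^3 + 6*a^2 - 4*a + 5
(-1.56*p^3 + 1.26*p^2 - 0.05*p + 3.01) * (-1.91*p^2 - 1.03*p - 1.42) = 2.9796*p^5 - 0.7998*p^4 + 1.0129*p^3 - 7.4868*p^2 - 3.0293*p - 4.2742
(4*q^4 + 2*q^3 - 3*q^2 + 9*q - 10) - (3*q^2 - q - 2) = 4*q^4 + 2*q^3 - 6*q^2 + 10*q - 8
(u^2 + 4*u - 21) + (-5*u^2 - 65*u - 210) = -4*u^2 - 61*u - 231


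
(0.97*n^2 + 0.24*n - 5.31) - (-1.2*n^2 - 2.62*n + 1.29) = 2.17*n^2 + 2.86*n - 6.6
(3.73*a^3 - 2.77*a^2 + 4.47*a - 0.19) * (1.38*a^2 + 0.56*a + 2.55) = 5.1474*a^5 - 1.7338*a^4 + 14.1289*a^3 - 4.8225*a^2 + 11.2921*a - 0.4845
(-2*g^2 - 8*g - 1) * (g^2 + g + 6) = -2*g^4 - 10*g^3 - 21*g^2 - 49*g - 6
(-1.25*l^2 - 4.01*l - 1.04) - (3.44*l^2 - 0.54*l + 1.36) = -4.69*l^2 - 3.47*l - 2.4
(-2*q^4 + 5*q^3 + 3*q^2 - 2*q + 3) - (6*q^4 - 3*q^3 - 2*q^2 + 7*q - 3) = -8*q^4 + 8*q^3 + 5*q^2 - 9*q + 6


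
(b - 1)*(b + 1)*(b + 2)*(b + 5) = b^4 + 7*b^3 + 9*b^2 - 7*b - 10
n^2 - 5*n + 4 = (n - 4)*(n - 1)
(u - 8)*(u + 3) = u^2 - 5*u - 24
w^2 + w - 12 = (w - 3)*(w + 4)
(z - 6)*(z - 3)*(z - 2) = z^3 - 11*z^2 + 36*z - 36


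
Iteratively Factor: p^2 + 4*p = (p)*(p + 4)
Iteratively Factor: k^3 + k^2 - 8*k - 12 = (k - 3)*(k^2 + 4*k + 4) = (k - 3)*(k + 2)*(k + 2)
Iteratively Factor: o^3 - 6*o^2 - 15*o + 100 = (o - 5)*(o^2 - o - 20) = (o - 5)^2*(o + 4)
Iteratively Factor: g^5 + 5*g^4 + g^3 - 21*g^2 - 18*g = (g + 3)*(g^4 + 2*g^3 - 5*g^2 - 6*g) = (g + 3)^2*(g^3 - g^2 - 2*g) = (g - 2)*(g + 3)^2*(g^2 + g) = g*(g - 2)*(g + 3)^2*(g + 1)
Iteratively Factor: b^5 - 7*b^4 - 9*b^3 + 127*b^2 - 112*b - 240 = (b - 5)*(b^4 - 2*b^3 - 19*b^2 + 32*b + 48) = (b - 5)*(b + 1)*(b^3 - 3*b^2 - 16*b + 48) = (b - 5)*(b - 4)*(b + 1)*(b^2 + b - 12) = (b - 5)*(b - 4)*(b - 3)*(b + 1)*(b + 4)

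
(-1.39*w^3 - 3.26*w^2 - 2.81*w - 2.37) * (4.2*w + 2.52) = -5.838*w^4 - 17.1948*w^3 - 20.0172*w^2 - 17.0352*w - 5.9724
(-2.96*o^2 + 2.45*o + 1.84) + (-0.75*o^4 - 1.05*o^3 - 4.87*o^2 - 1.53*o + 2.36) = -0.75*o^4 - 1.05*o^3 - 7.83*o^2 + 0.92*o + 4.2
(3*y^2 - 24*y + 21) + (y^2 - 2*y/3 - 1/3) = 4*y^2 - 74*y/3 + 62/3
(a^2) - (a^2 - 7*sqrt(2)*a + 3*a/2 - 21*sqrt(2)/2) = -3*a/2 + 7*sqrt(2)*a + 21*sqrt(2)/2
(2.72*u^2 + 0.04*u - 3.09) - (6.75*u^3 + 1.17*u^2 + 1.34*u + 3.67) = -6.75*u^3 + 1.55*u^2 - 1.3*u - 6.76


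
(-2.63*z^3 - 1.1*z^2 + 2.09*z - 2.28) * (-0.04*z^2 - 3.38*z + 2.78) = 0.1052*z^5 + 8.9334*z^4 - 3.677*z^3 - 10.031*z^2 + 13.5166*z - 6.3384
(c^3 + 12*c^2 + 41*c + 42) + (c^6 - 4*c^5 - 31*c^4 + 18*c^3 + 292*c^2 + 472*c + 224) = c^6 - 4*c^5 - 31*c^4 + 19*c^3 + 304*c^2 + 513*c + 266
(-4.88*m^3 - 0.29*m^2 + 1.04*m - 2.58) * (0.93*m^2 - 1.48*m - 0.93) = -4.5384*m^5 + 6.9527*m^4 + 5.9348*m^3 - 3.6689*m^2 + 2.8512*m + 2.3994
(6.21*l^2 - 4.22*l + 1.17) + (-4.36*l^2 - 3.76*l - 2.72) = 1.85*l^2 - 7.98*l - 1.55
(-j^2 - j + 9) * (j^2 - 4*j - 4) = -j^4 + 3*j^3 + 17*j^2 - 32*j - 36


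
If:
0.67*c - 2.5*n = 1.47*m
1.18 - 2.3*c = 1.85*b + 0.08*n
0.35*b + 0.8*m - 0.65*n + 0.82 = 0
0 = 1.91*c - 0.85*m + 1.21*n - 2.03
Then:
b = 0.04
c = 0.46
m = -0.64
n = 0.50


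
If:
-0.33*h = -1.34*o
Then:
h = 4.06060606060606*o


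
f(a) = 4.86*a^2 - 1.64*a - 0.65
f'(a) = 9.72*a - 1.64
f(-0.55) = 1.72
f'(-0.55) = -6.99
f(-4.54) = 106.97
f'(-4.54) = -45.77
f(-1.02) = 6.08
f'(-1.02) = -11.55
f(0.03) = -0.69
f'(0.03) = -1.35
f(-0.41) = 0.84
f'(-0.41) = -5.63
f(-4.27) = 94.96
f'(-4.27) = -43.14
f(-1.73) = 16.73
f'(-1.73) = -18.46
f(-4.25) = 94.10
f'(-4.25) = -42.95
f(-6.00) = 184.15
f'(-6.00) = -59.96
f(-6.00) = 184.15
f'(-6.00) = -59.96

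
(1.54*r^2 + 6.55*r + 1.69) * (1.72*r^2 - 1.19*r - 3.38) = 2.6488*r^4 + 9.4334*r^3 - 10.0929*r^2 - 24.1501*r - 5.7122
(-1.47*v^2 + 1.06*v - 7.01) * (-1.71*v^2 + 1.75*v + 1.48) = 2.5137*v^4 - 4.3851*v^3 + 11.6665*v^2 - 10.6987*v - 10.3748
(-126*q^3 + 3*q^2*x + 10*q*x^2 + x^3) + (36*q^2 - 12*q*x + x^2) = -126*q^3 + 3*q^2*x + 36*q^2 + 10*q*x^2 - 12*q*x + x^3 + x^2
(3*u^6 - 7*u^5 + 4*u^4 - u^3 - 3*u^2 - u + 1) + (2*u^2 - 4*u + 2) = 3*u^6 - 7*u^5 + 4*u^4 - u^3 - u^2 - 5*u + 3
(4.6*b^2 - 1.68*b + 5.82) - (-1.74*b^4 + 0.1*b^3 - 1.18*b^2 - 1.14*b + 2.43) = 1.74*b^4 - 0.1*b^3 + 5.78*b^2 - 0.54*b + 3.39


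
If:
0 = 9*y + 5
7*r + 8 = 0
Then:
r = -8/7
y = -5/9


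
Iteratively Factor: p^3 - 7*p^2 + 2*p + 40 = (p + 2)*(p^2 - 9*p + 20) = (p - 4)*(p + 2)*(p - 5)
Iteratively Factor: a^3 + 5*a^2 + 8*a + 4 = (a + 2)*(a^2 + 3*a + 2) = (a + 2)^2*(a + 1)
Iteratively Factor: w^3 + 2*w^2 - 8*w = (w - 2)*(w^2 + 4*w) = (w - 2)*(w + 4)*(w)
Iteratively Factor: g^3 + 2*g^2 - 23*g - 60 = (g + 3)*(g^2 - g - 20) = (g - 5)*(g + 3)*(g + 4)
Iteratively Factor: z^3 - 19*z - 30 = (z - 5)*(z^2 + 5*z + 6) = (z - 5)*(z + 3)*(z + 2)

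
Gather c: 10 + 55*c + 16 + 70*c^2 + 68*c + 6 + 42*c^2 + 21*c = 112*c^2 + 144*c + 32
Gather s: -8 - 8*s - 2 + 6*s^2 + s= 6*s^2 - 7*s - 10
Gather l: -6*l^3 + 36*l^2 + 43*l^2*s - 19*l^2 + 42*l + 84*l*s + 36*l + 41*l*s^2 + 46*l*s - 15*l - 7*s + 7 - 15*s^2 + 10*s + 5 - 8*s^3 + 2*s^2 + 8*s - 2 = -6*l^3 + l^2*(43*s + 17) + l*(41*s^2 + 130*s + 63) - 8*s^3 - 13*s^2 + 11*s + 10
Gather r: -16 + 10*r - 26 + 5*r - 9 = 15*r - 51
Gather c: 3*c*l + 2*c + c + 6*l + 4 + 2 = c*(3*l + 3) + 6*l + 6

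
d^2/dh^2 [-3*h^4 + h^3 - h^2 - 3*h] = -36*h^2 + 6*h - 2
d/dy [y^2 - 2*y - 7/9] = 2*y - 2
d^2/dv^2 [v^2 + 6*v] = 2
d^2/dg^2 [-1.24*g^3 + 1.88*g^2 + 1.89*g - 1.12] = 3.76 - 7.44*g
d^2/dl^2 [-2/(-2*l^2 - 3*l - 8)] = 4*(-4*l^2 - 6*l + (4*l + 3)^2 - 16)/(2*l^2 + 3*l + 8)^3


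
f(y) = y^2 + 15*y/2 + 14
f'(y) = 2*y + 15/2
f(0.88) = 21.37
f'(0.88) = 9.26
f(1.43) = 26.77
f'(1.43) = 10.36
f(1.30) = 25.44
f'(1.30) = 10.10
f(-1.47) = 5.14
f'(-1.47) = 4.56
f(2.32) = 36.78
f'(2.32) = 12.14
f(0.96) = 22.12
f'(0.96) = 9.42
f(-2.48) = 1.55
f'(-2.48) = 2.54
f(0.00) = 14.00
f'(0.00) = 7.50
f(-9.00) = 27.50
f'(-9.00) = -10.50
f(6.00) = 95.00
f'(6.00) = 19.50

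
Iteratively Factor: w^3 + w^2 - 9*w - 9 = (w + 3)*(w^2 - 2*w - 3) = (w + 1)*(w + 3)*(w - 3)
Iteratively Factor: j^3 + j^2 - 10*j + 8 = (j - 2)*(j^2 + 3*j - 4) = (j - 2)*(j + 4)*(j - 1)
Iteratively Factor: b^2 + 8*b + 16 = (b + 4)*(b + 4)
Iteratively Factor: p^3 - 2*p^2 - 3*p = (p)*(p^2 - 2*p - 3) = p*(p + 1)*(p - 3)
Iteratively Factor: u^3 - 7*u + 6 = (u + 3)*(u^2 - 3*u + 2) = (u - 1)*(u + 3)*(u - 2)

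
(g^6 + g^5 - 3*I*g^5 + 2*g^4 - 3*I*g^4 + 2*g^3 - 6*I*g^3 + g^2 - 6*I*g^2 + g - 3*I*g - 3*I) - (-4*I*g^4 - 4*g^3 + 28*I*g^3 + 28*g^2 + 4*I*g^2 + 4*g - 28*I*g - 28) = g^6 + g^5 - 3*I*g^5 + 2*g^4 + I*g^4 + 6*g^3 - 34*I*g^3 - 27*g^2 - 10*I*g^2 - 3*g + 25*I*g + 28 - 3*I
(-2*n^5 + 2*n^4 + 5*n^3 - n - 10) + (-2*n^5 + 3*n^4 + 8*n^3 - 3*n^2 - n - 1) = -4*n^5 + 5*n^4 + 13*n^3 - 3*n^2 - 2*n - 11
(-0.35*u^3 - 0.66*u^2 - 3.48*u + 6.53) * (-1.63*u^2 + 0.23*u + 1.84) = 0.5705*u^5 + 0.9953*u^4 + 4.8766*u^3 - 12.6587*u^2 - 4.9013*u + 12.0152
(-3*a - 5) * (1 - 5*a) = 15*a^2 + 22*a - 5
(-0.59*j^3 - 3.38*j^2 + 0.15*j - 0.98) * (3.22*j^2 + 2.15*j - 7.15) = -1.8998*j^5 - 12.1521*j^4 - 2.5655*j^3 + 21.3339*j^2 - 3.1795*j + 7.007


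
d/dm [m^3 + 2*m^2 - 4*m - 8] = 3*m^2 + 4*m - 4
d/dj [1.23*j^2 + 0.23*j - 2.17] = 2.46*j + 0.23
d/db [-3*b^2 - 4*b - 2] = -6*b - 4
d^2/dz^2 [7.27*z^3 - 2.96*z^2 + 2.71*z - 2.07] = 43.62*z - 5.92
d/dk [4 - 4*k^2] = -8*k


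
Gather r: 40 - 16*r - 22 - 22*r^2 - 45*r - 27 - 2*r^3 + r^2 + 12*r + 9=-2*r^3 - 21*r^2 - 49*r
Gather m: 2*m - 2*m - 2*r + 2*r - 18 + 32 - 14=0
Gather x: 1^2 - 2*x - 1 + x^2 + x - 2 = x^2 - x - 2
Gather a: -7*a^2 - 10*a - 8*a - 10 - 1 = -7*a^2 - 18*a - 11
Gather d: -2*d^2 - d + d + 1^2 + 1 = 2 - 2*d^2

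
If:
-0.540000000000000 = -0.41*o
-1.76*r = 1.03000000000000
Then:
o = 1.32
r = -0.59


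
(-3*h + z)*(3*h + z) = -9*h^2 + z^2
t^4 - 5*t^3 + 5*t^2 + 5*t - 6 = (t - 3)*(t - 2)*(t - 1)*(t + 1)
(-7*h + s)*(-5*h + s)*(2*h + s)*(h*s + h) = 70*h^4*s + 70*h^4 + 11*h^3*s^2 + 11*h^3*s - 10*h^2*s^3 - 10*h^2*s^2 + h*s^4 + h*s^3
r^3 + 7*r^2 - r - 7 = (r - 1)*(r + 1)*(r + 7)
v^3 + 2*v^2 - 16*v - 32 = (v - 4)*(v + 2)*(v + 4)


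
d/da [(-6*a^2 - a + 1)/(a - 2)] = (-6*a^2 + 24*a + 1)/(a^2 - 4*a + 4)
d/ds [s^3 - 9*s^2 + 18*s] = 3*s^2 - 18*s + 18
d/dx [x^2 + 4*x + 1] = 2*x + 4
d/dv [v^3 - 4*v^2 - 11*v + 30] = 3*v^2 - 8*v - 11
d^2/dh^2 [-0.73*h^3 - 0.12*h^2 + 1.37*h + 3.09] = -4.38*h - 0.24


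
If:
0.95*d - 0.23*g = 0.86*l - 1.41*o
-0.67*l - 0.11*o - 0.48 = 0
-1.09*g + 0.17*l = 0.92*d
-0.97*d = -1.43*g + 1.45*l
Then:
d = 0.34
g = -0.38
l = -0.61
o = -0.66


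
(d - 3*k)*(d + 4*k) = d^2 + d*k - 12*k^2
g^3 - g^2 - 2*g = g*(g - 2)*(g + 1)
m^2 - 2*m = m*(m - 2)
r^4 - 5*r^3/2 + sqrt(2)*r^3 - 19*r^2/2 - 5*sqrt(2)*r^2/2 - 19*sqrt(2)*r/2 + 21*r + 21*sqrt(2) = (r - 7/2)*(r - 2)*(r + 3)*(r + sqrt(2))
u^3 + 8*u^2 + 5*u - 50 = (u - 2)*(u + 5)^2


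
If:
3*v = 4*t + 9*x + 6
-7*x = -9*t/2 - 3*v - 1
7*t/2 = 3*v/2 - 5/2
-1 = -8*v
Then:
No Solution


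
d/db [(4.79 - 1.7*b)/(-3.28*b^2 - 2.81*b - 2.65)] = (-5.576*b^2 + 31.4224*b + 17.9649)/(10.7584*b^4 + 18.4336*b^3 + 25.2801*b^2 + 14.893*b + 7.0225)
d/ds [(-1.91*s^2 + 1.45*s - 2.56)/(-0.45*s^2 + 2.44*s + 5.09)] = (-4.0079*s^2 - 21.7478*s + 13.6269)/(0.2025*s^4 - 2.196*s^3 + 1.3726*s^2 + 24.8392*s + 25.9081)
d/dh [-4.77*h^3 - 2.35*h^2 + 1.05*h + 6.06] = -14.31*h^2 - 4.7*h + 1.05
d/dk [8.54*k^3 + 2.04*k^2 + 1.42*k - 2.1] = 25.62*k^2 + 4.08*k + 1.42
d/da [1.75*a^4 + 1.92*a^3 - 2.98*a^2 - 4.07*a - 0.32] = 7.0*a^3 + 5.76*a^2 - 5.96*a - 4.07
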